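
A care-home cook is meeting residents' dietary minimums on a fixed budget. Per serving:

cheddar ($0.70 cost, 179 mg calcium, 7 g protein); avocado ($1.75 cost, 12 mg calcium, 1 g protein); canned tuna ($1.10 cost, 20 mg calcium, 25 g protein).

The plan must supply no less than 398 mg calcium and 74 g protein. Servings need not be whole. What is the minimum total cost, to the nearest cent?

A basic optimal solution has at most two foods positive. Try each food alone and each pair with both targets met exactly.
cheddar only: max(398/179, 74/7) = 10.57 servings → $7.40.
avocado only: max(398/12, 74/1) = 74 servings → $129.50.
canned tuna only: max(398/20, 74/25) = 19.9 servings → $21.89.
cheddar + avocado: the both-tight solution has a negative serving — not a feasible corner.
cheddar + canned tuna with both tight: 1.954 servings and 2.413 servings → $4.02.
avocado + canned tuna with both tight: 30.25 servings and 1.75 servings → $54.86.
The minimum over all feasible corners is $4.02.

$4.02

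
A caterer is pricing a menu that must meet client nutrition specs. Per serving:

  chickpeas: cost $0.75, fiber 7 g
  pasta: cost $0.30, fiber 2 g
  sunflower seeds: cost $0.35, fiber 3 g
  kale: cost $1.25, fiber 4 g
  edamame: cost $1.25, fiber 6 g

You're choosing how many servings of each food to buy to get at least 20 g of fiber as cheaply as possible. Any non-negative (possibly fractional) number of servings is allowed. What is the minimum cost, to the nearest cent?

$2.14

Cost per g of fiber: chickpeas $0.1071, sunflower seeds $0.1167, pasta $0.1500, edamame $0.2083, kale $0.3125.
With no serving limits, use only chickpeas: 20 g / 7 g = 2.857 servings × $0.75 = $2.14.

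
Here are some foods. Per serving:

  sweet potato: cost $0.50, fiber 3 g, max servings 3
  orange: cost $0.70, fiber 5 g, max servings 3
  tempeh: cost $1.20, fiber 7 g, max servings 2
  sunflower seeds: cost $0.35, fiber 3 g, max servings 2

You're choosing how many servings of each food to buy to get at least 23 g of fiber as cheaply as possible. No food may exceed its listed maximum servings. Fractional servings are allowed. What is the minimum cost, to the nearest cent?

Cost per g of fiber: sunflower seeds $0.1167, orange $0.1400, sweet potato $0.1667, tempeh $0.1714.
Take 2 servings of sunflower seeds: +6.0 g fiber for $0.70 (total $0.70, still need 17.0 g).
Take 3 servings of orange: +15.0 g fiber for $2.10 (total $2.80, still need 2.0 g).
Take 0.6667 servings of sweet potato: +2.0 g fiber for $0.33 (total $3.13, still need 0.0 g).
Greedy by cheapest-per-g is optimal for a single linear constraint, so the minimum cost is $3.13.

$3.13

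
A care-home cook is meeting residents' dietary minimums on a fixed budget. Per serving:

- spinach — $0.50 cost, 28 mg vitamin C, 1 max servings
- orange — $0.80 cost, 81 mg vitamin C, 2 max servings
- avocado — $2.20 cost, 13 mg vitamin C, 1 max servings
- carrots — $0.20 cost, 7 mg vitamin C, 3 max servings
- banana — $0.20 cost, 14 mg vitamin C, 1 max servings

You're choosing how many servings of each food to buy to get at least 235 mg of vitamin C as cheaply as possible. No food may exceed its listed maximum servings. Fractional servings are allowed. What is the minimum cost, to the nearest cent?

$4.59

Cost per mg of vitamin C: orange $0.0099, banana $0.0143, spinach $0.0179, carrots $0.0286, avocado $0.1692.
Take 2 servings of orange: +162.0 mg vitamin C for $1.60 (total $1.60, still need 73.0 mg).
Take 1 serving of banana: +14.0 mg vitamin C for $0.20 (total $1.80, still need 59.0 mg).
Take 1 serving of spinach: +28.0 mg vitamin C for $0.50 (total $2.30, still need 31.0 mg).
Take 3 servings of carrots: +21.0 mg vitamin C for $0.60 (total $2.90, still need 10.0 mg).
Take 0.7692 servings of avocado: +10.0 mg vitamin C for $1.69 (total $4.59, still need 0.0 mg).
Greedy by cheapest-per-mg is optimal for a single linear constraint, so the minimum cost is $4.59.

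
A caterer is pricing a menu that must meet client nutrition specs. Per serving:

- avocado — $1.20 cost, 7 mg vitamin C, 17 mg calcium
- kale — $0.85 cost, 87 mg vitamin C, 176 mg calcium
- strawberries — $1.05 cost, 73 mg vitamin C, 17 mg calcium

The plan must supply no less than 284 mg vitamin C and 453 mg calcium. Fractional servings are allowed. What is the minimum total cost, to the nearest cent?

$2.77

avocado only: max(284/7, 453/17) = 40.57 servings → $48.69.
kale only: max(284/87, 453/176) = 3.264 servings → $2.77.
strawberries only: max(284/73, 453/17) = 26.65 servings → $27.98.
avocado + kale: the both-tight solution has a negative serving — not a feasible corner.
avocado + strawberries with both tight: 25.17 servings and 1.477 servings → $31.75.
kale + strawberries with both tight: 2.484 servings and 0.93 servings → $3.09.
The minimum over all feasible corners is $2.77.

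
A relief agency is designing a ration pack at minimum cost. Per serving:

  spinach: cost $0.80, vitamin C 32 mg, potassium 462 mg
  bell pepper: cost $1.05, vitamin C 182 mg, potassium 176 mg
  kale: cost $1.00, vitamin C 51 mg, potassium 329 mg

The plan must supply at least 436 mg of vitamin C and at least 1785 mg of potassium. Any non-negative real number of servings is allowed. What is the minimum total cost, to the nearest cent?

This is a tiny linear program; its minimum lies at a vertex of the feasible set. List the vertices and price them.
spinach only: max(436/32, 1785/462) = 13.62 servings → $10.90.
bell pepper only: max(436/182, 1785/176) = 10.14 servings → $10.65.
kale only: max(436/51, 1785/329) = 8.549 servings → $8.55.
spinach + bell pepper with both tight: 3.163 servings and 1.839 servings → $4.46.
spinach + kale with both targets exact would need a negative amount; discard.
bell pepper + kale with both tight: 1.03 servings and 4.875 servings → $5.96.
So the least-cost plan costs $4.46.

$4.46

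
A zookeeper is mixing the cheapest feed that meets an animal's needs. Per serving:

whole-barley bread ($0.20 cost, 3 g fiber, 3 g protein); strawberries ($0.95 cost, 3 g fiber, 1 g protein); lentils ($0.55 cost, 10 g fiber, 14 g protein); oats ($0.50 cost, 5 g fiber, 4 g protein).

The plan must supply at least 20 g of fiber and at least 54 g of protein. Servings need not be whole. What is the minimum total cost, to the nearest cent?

At the optimum either one food covers both requirements or two foods hit both targets exactly; no other combination can be cheaper.
whole-barley bread only: max(20/3, 54/3) = 18 servings → $3.60.
strawberries only: max(20/3, 54/1) = 54 servings → $51.30.
lentils only: max(20/10, 54/14) = 3.857 servings → $2.12.
oats only: max(20/5, 54/4) = 13.5 servings → $6.75.
whole-barley bread + strawberries: the both-tight solution has a negative serving — not a feasible corner.
whole-barley bread + lentils with both targets exact would need a negative amount; discard.
whole-barley bread + oats with both targets exact would need a negative amount; discard.
strawberries + lentils: intersection lies outside the first quadrant.
strawberries + oats with both targets exact would need a negative amount; discard.
lentils + oats with both targets exact would need a negative amount; discard.
The minimum over all feasible corners is $2.12.

$2.12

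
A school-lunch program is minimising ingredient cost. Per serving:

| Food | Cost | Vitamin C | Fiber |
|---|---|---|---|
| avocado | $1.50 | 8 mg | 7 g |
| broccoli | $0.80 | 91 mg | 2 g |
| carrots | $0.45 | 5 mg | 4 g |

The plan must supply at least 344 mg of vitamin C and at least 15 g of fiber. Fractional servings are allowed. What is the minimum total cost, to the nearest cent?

A basic optimal solution has at most two foods positive. Try each food alone and each pair with both targets met exactly.
avocado only: max(344/8, 15/7) = 43 servings → $64.50.
broccoli only: max(344/91, 15/2) = 7.5 servings → $6.00.
carrots only: max(344/5, 15/4) = 68.8 servings → $30.96.
avocado + broccoli with both tight: 1.09 servings and 3.684 servings → $4.58.
avocado + carrots with both targets exact would need a negative amount; discard.
broccoli + carrots with both tight: 3.675 servings and 1.912 servings → $3.80.
The minimum over all feasible corners is $3.80.

$3.80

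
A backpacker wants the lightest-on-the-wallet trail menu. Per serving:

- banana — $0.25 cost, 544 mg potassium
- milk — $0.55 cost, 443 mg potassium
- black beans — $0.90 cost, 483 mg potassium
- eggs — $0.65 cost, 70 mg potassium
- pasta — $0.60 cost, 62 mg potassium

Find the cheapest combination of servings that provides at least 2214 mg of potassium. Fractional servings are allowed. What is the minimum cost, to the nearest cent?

$1.02

Cost per mg of potassium: banana $0.0005, milk $0.0012, black beans $0.0019, eggs $0.0093, pasta $0.0097.
With no serving limits, use only banana: 2214 mg / 544 mg = 4.07 servings × $0.25 = $1.02.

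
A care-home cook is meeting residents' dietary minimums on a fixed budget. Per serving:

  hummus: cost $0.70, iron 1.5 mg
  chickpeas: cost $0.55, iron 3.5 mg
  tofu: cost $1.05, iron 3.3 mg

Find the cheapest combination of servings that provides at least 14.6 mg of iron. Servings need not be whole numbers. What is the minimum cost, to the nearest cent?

$2.29

Cost per mg of iron: chickpeas $0.1571, tofu $0.3182, hummus $0.4667.
With no serving limits, use only chickpeas: 14.6 mg / 3.5 mg = 4.171 servings × $0.55 = $2.29.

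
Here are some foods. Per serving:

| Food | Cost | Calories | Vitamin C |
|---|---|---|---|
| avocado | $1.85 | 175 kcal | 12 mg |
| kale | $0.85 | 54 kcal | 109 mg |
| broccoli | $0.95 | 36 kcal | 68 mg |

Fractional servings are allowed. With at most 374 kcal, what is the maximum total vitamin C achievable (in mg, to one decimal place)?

Vitamin C per kcal: kale 2.019, broccoli 1.889, avocado 0.06857.
With no serving limits, spend the whole calories allowance on kale: 374 kcal / 54 kcal × 109 mg = 754.9 mg.

754.9 mg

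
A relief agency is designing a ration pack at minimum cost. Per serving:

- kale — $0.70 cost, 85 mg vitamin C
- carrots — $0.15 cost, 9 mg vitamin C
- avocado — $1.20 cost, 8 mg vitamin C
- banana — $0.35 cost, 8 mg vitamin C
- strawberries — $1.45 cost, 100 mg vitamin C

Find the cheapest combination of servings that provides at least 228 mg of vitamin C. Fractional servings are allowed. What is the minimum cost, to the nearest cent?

$1.88

Cost per mg of vitamin C: kale $0.0082, strawberries $0.0145, carrots $0.0167, banana $0.0437, avocado $0.1500.
With no serving limits, use only kale: 228 mg / 85 mg = 2.682 servings × $0.70 = $1.88.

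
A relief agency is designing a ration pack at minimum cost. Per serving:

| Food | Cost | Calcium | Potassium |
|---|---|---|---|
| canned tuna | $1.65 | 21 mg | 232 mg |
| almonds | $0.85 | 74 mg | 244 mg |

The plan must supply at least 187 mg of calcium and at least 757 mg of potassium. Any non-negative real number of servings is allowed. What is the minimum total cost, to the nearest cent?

$2.64

Compare the cost at each extreme point of the feasible region.
canned tuna only: max(187/21, 757/232) = 8.905 servings → $14.69.
almonds only: max(187/74, 757/244) = 3.102 servings → $2.64.
canned tuna + almonds with both tight: 0.8627 servings and 2.282 servings → $3.36.
The minimum over all feasible corners is $2.64.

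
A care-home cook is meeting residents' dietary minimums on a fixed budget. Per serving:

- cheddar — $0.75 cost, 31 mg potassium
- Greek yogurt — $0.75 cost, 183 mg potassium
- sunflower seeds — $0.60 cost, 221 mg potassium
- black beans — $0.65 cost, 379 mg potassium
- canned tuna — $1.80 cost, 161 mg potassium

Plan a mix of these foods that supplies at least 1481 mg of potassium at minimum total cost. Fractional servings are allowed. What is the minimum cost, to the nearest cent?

Cost per mg of potassium: black beans $0.0017, sunflower seeds $0.0027, Greek yogurt $0.0041, canned tuna $0.0112, cheddar $0.0242.
With no serving limits, use only black beans: 1481 mg / 379 mg = 3.908 servings × $0.65 = $2.54.

$2.54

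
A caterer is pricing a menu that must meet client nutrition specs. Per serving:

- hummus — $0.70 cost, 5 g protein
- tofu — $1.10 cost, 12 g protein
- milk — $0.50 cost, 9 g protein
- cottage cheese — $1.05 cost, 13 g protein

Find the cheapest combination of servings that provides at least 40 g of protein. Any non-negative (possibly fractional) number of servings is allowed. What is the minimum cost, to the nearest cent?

$2.22

Cost per g of protein: milk $0.0556, cottage cheese $0.0808, tofu $0.0917, hummus $0.1400.
With no serving limits, use only milk: 40 g / 9 g = 4.444 servings × $0.50 = $2.22.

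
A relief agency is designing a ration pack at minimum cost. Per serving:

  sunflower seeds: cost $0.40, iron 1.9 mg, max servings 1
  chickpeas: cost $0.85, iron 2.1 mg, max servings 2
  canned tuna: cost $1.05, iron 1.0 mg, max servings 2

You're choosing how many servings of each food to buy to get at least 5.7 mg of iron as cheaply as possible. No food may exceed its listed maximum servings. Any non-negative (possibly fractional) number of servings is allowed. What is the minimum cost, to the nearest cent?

$1.94

Cost per mg of iron: sunflower seeds $0.2105, chickpeas $0.4048, canned tuna $1.0500.
Take 1 serving of sunflower seeds: +1.9 mg iron for $0.40 (total $0.40, still need 3.8 mg).
Take 1.81 servings of chickpeas: +3.8 mg iron for $1.54 (total $1.94, still need 0.0 mg).
Greedy by cheapest-per-mg is optimal for a single linear constraint, so the minimum cost is $1.94.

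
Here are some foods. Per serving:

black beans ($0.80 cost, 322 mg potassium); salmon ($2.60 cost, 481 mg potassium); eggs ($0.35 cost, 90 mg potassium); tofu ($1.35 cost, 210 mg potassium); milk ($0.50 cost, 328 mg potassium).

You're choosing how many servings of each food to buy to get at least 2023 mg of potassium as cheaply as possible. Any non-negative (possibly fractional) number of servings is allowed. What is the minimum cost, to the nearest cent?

$3.08

Cost per mg of potassium: milk $0.0015, black beans $0.0025, eggs $0.0039, salmon $0.0054, tofu $0.0064.
With no serving limits, use only milk: 2023 mg / 328 mg = 6.168 servings × $0.50 = $3.08.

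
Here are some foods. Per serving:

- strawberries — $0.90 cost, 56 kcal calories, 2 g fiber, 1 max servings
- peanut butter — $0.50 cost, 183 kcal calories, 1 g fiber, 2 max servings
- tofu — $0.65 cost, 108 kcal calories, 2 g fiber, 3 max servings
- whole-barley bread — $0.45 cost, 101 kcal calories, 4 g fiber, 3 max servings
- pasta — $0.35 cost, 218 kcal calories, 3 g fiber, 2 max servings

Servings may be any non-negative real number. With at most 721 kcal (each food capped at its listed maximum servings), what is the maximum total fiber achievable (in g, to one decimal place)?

20.5 g

Fiber per kcal: whole-barley bread 0.0396, strawberries 0.03571, tofu 0.01852, pasta 0.01376, peanut butter 0.005464.
Take 3 servings of whole-barley bread: uses 303 kcal, +12.0 g fiber (running total 12.0 g).
Take 1 serving of strawberries: uses 56 kcal, +2.0 g fiber (running total 14.0 g).
Take 3 servings of tofu: uses 324 kcal, +6.0 g fiber (running total 20.0 g).
Take 0.1743 servings of pasta: uses 38 kcal, +0.5 g fiber (running total 20.5 g).
Filling greedily by fiber-per-kcal is optimal for one linear limit, giving 20.5 g.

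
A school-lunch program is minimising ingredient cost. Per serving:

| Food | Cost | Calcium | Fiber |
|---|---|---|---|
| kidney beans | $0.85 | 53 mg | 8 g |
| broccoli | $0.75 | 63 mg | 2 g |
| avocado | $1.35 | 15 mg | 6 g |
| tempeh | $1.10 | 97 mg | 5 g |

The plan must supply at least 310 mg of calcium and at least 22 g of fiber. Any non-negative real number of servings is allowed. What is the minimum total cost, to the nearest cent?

$3.80

A basic optimal solution has at most two foods positive. Try each food alone and each pair with both targets met exactly.
kidney beans only: max(310/53, 22/8) = 5.849 servings → $4.97.
broccoli only: max(310/63, 22/2) = 11 servings → $8.25.
avocado only: max(310/15, 22/6) = 20.67 servings → $27.90.
tempeh only: max(310/97, 22/5) = 4.4 servings → $4.84.
kidney beans + broccoli with both tight: 1.925 servings and 3.302 servings → $4.11.
kidney beans + avocado with both targets exact would need a negative amount; discard.
kidney beans + tempeh with both tight: 1.143 servings and 2.571 servings → $3.80.
broccoli + avocado with both tight: 4.397 servings and 2.201 servings → $6.27.
broccoli + tempeh: intersection lies outside the first quadrant.
avocado + tempeh with both tight: 1.152 servings and 3.018 servings → $4.87.
Cheapest feasible corner: $3.80.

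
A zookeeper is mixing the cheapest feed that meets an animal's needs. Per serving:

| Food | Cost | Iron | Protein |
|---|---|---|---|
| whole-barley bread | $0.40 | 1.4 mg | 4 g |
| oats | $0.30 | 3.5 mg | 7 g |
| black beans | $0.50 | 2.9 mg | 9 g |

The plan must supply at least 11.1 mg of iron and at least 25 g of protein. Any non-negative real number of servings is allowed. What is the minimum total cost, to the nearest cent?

An LP optimum is at a vertex; with two nutrient constraints at most two foods are used. Check each candidate.
whole-barley bread only: max(11.1/1.4, 25/4) = 7.929 servings → $3.17.
oats only: max(11.1/3.5, 25/7) = 3.571 servings → $1.07.
black beans only: max(11.1/2.9, 25/9) = 3.828 servings → $1.91.
whole-barley bread + oats with both tight: 2.333 servings and 2.238 servings → $1.60.
whole-barley bread + black beans with both targets exact would need a negative amount; discard.
oats + black beans with both tight: 2.446 servings and 0.875 servings → $1.17.
So the least-cost plan costs $1.07.

$1.07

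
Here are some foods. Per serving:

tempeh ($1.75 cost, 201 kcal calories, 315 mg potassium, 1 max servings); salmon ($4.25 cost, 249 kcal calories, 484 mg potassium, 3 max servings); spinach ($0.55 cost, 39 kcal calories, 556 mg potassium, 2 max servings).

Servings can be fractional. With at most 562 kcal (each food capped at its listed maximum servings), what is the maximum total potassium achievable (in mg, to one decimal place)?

Potassium per kcal: spinach 14.26, salmon 1.944, tempeh 1.567.
Take 2 servings of spinach: uses 78 kcal, +1112.0 mg potassium (running total 1112.0 mg).
Take 1.944 servings of salmon: uses 484 kcal, +940.8 mg potassium (running total 2052.8 mg).
Greedy by best ratio exhausts the calories allowance optimally: 2052.8 mg.

2052.8 mg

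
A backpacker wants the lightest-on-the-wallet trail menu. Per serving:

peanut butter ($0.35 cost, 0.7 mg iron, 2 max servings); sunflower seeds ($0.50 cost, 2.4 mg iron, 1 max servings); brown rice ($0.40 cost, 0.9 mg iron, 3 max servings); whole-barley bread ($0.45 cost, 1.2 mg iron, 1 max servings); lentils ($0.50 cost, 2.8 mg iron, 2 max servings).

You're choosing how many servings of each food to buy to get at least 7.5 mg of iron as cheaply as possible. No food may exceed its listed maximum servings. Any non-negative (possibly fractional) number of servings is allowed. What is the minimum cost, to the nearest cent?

Cost per mg of iron: lentils $0.1786, sunflower seeds $0.2083, whole-barley bread $0.3750, brown rice $0.4444, peanut butter $0.5000.
Take 2 servings of lentils: +5.6 mg iron for $1.00 (total $1.00, still need 1.9 mg).
Take 0.7917 servings of sunflower seeds: +1.9 mg iron for $0.40 (total $1.40, still need 0.0 mg).
Filling from the cheapest source first is optimal under one linear minimum: $1.40.

$1.40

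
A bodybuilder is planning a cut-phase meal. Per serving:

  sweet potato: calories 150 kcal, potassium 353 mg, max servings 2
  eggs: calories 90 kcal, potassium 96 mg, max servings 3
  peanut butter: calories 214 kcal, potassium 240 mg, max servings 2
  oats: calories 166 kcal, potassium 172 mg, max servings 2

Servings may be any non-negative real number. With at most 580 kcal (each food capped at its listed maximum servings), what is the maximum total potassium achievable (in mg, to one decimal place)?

1020.0 mg

Potassium per kcal: sweet potato 2.353, peanut butter 1.121, eggs 1.067, oats 1.036.
Take 2 servings of sweet potato: uses 300 kcal, +706.0 mg potassium (running total 706.0 mg).
Take 1.308 servings of peanut butter: uses 280 kcal, +314.0 mg potassium (running total 1020.0 mg).
Greedy by best ratio exhausts the calories allowance optimally: 1020.0 mg.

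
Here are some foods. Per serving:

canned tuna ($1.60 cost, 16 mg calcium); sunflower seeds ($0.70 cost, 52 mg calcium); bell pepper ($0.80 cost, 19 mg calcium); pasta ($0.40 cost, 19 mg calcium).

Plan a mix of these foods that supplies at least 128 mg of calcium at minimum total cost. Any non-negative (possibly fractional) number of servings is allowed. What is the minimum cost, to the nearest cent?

$1.72

Cost per mg of calcium: sunflower seeds $0.0135, pasta $0.0211, bell pepper $0.0421, canned tuna $0.1000.
With no serving limits, use only sunflower seeds: 128 mg / 52 mg = 2.462 servings × $0.70 = $1.72.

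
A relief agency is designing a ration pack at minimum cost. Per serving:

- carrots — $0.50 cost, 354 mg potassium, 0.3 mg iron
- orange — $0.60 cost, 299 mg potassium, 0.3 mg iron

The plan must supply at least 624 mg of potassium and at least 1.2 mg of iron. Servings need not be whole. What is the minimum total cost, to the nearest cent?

$2.00

An LP optimum is at a vertex; with two nutrient constraints at most two foods are used. Check each candidate.
carrots only: max(624/354, 1.2/0.3) = 4 servings → $2.00.
orange only: max(624/299, 1.2/0.3) = 4 servings → $2.40.
carrots + orange: the both-tight solution has a negative serving — not a feasible corner.
The minimum over all feasible corners is $2.00.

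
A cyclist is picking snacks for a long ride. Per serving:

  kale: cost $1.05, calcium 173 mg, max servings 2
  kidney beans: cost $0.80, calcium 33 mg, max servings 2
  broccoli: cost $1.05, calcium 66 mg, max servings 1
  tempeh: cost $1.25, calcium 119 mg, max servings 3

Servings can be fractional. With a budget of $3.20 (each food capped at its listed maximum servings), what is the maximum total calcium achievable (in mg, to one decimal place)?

Calcium per dollar: kale 164.8, tempeh 95.2, broccoli 62.86, kidney beans 41.25.
Take 2 servings of kale: spends $2.10, +346.0 mg calcium (running total 346.0 mg).
Take 0.88 servings of tempeh: spends $1.10, +104.7 mg calcium (running total 450.7 mg).
Greedy by best ratio exhausts the cost allowance optimally: 450.7 mg.

450.7 mg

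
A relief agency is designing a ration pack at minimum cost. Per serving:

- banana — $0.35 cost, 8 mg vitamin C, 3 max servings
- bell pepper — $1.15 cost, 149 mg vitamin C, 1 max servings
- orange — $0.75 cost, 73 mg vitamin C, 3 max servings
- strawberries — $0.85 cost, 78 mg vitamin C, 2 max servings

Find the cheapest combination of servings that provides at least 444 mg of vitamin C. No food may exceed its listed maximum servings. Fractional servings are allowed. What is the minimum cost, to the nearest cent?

Cost per mg of vitamin C: bell pepper $0.0077, orange $0.0103, strawberries $0.0109, banana $0.0437.
Take 1 serving of bell pepper: +149.0 mg vitamin C for $1.15 (total $1.15, still need 295.0 mg).
Take 3 servings of orange: +219.0 mg vitamin C for $2.25 (total $3.40, still need 76.0 mg).
Take 0.9744 servings of strawberries: +76.0 mg vitamin C for $0.83 (total $4.23, still need 0.0 mg).
Filling from the cheapest source first is optimal under one linear minimum: $4.23.

$4.23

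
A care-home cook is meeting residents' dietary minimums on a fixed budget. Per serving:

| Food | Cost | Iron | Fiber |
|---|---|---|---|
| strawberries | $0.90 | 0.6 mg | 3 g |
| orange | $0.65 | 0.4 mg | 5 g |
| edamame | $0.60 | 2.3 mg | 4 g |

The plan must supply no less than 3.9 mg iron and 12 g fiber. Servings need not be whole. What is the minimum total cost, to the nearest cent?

$1.68

Minimising a linear cost over {iron ≥ 3.9, fiber ≥ 12, servings ≥ 0} — the optimum is at a vertex, using one or two foods.
strawberries only: max(3.9/0.6, 12/3) = 6.5 servings → $5.85.
orange only: max(3.9/0.4, 12/5) = 9.75 servings → $6.34.
edamame only: max(3.9/2.3, 12/4) = 3 servings → $1.80.
strawberries + orange with both targets exact would need a negative amount; discard.
strawberries + edamame with both tight: 2.667 servings and 1 serving → $3.00.
orange + edamame with both tight: 1.212 servings and 1.485 servings → $1.68.
The minimum over all feasible corners is $1.68.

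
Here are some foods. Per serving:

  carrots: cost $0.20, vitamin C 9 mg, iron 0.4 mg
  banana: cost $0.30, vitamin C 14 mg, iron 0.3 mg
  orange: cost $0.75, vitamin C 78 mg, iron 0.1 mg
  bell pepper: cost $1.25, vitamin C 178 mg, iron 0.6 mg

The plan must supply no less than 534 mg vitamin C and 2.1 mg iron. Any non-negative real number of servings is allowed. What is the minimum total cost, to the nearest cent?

$3.86

Compare the cost at each extreme point of the feasible region.
carrots only: max(534/9, 2.1/0.4) = 59.33 servings → $11.87.
banana only: max(534/14, 2.1/0.3) = 38.14 servings → $11.44.
orange only: max(534/78, 2.1/0.1) = 21 servings → $15.75.
bell pepper only: max(534/178, 2.1/0.6) = 3.5 servings → $4.38.
carrots + banana: intersection lies outside the first quadrant.
carrots + orange with both tight: 3.644 servings and 6.426 servings → $5.55.
carrots + bell pepper with both tight: 0.8116 servings and 2.959 servings → $3.86.
banana + orange with both tight: 5.018 servings and 5.945 servings → $5.96.
banana + bell pepper with both tight: 1.187 servings and 2.907 servings → $3.99.
orange + bell pepper: intersection lies outside the first quadrant.
The minimum over all feasible corners is $3.86.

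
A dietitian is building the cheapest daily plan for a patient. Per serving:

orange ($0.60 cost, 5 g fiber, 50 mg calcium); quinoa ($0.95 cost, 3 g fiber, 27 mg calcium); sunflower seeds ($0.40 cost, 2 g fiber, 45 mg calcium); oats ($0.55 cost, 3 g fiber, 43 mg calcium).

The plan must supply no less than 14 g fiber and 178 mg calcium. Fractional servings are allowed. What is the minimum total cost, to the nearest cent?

The cheapest plan sits at a corner of the feasible region — with two constraints it uses at most two foods.
orange only: max(14/5, 178/50) = 3.56 servings → $2.14.
quinoa only: max(14/3, 178/27) = 6.593 servings → $6.26.
sunflower seeds only: max(14/2, 178/45) = 7 servings → $2.80.
oats only: max(14/3, 178/43) = 4.667 servings → $2.57.
orange + quinoa: the both-tight solution has a negative serving — not a feasible corner.
orange + sunflower seeds with both tight: 2.192 servings and 1.52 servings → $1.92.
orange + oats with both tight: 1.046 servings and 2.923 servings → $2.24.
quinoa + sunflower seeds with both tight: 3.383 servings and 1.926 servings → $3.98.
quinoa + oats with both tight: 1.417 servings and 3.25 servings → $3.13.
sunflower seeds + oats: the both-tight solution has a negative serving — not a feasible corner.
So the least-cost plan costs $1.92.

$1.92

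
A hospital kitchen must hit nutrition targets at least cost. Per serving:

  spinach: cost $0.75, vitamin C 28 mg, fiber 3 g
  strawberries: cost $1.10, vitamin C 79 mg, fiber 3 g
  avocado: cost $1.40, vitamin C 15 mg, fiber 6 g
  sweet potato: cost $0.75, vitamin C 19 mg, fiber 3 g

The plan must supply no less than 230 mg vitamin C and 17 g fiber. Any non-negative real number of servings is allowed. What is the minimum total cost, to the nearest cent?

The cheapest plan sits at a corner of the feasible region — with two constraints it uses at most two foods.
spinach only: max(230/28, 17/3) = 8.214 servings → $6.16.
strawberries only: max(230/79, 17/3) = 5.667 servings → $6.23.
avocado only: max(230/15, 17/6) = 15.33 servings → $21.47.
sweet potato only: max(230/19, 17/3) = 12.11 servings → $9.08.
spinach + strawberries with both tight: 4.268 servings and 1.399 servings → $4.74.
spinach + avocado: the both-tight solution has a negative serving — not a feasible corner.
spinach + sweet potato: intersection lies outside the first quadrant.
strawberries + avocado with both tight: 2.622 servings and 1.522 servings → $5.02.
strawberries + sweet potato with both tight: 2.039 servings and 3.628 servings → $4.96.
avocado + sweet potato: intersection lies outside the first quadrant.
The minimum over all feasible corners is $4.74.

$4.74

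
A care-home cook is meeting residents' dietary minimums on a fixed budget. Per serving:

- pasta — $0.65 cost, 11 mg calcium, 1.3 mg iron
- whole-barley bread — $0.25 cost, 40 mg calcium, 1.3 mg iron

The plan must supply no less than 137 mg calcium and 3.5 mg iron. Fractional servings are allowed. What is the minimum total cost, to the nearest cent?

Minimising a linear cost over {calcium ≥ 137, iron ≥ 3.5, servings ≥ 0} — the optimum is at a vertex, using one or two foods.
pasta only: max(137/11, 3.5/1.3) = 12.45 servings → $8.10.
whole-barley bread only: max(137/40, 3.5/1.3) = 3.425 servings → $0.86.
pasta + whole-barley bread: intersection lies outside the first quadrant.
So the least-cost plan costs $0.86.

$0.86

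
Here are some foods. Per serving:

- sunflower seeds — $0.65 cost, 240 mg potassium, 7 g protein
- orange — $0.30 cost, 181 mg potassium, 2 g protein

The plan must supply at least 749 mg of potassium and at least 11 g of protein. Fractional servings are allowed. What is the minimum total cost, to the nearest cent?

$1.40

sunflower seeds only: max(749/240, 11/7) = 3.121 servings → $2.03.
orange only: max(749/181, 11/2) = 5.5 servings → $1.65.
sunflower seeds + orange with both tight: 0.6264 servings and 3.307 servings → $1.40.
So the least-cost plan costs $1.40.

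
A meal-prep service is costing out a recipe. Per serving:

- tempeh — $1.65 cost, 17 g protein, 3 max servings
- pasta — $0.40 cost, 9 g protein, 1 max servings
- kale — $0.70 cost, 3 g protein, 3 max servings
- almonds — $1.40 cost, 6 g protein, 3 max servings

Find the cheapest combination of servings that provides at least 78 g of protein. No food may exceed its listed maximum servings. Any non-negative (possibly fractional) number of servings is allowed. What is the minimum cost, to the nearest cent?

Cost per g of protein: pasta $0.0444, tempeh $0.0971, kale $0.2333, almonds $0.2333.
Take 1 serving of pasta: +9.0 g protein for $0.40 (total $0.40, still need 69.0 g).
Take 3 servings of tempeh: +51.0 g protein for $4.95 (total $5.35, still need 18.0 g).
Take 3 servings of kale: +9.0 g protein for $2.10 (total $7.45, still need 9.0 g).
Take 1.5 servings of almonds: +9.0 g protein for $2.10 (total $9.55, still need 0.0 g).
Greedy by cheapest-per-g is optimal for a single linear constraint, so the minimum cost is $9.55.

$9.55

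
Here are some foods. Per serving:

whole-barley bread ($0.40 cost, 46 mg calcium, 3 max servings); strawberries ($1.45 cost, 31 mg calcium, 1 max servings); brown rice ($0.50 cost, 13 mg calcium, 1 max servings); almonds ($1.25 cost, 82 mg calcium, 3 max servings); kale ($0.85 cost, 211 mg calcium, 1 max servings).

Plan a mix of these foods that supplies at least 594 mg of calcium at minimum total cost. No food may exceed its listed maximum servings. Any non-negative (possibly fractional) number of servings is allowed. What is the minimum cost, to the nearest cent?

Cost per mg of calcium: kale $0.0040, whole-barley bread $0.0087, almonds $0.0152, brown rice $0.0385, strawberries $0.0468.
Take 1 serving of kale: +211.0 mg calcium for $0.85 (total $0.85, still need 383.0 mg).
Take 3 servings of whole-barley bread: +138.0 mg calcium for $1.20 (total $2.05, still need 245.0 mg).
Take 2.988 servings of almonds: +245.0 mg calcium for $3.73 (total $5.78, still need 0.0 mg).
Greedy by cheapest-per-mg is optimal for a single linear constraint, so the minimum cost is $5.78.

$5.78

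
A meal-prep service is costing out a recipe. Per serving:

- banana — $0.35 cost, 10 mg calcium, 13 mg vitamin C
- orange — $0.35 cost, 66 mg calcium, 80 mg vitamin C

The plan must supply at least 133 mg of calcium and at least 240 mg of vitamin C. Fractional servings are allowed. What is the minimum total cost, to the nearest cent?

Two binding constraints pin down two serving amounts, so the optimal mix uses at most two foods. The candidates are each food alone (scaled to the tighter of calcium/vitamin C) and each pair with both constraints tight.
banana only: max(133/10, 240/13) = 18.46 servings → $6.46.
orange only: max(133/66, 240/80) = 3 servings → $1.05.
banana + orange: intersection lies outside the first quadrant.
The minimum over all feasible corners is $1.05.

$1.05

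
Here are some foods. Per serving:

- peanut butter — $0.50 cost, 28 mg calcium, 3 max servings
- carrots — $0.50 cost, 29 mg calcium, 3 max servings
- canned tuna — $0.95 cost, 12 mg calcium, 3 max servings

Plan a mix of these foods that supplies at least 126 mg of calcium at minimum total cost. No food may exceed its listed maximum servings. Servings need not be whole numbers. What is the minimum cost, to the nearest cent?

Cost per mg of calcium: carrots $0.0172, peanut butter $0.0179, canned tuna $0.0792.
Take 3 servings of carrots: +87.0 mg calcium for $1.50 (total $1.50, still need 39.0 mg).
Take 1.393 servings of peanut butter: +39.0 mg calcium for $0.70 (total $2.20, still need 0.0 mg).
Greedy by cheapest-per-mg is optimal for a single linear constraint, so the minimum cost is $2.20.

$2.20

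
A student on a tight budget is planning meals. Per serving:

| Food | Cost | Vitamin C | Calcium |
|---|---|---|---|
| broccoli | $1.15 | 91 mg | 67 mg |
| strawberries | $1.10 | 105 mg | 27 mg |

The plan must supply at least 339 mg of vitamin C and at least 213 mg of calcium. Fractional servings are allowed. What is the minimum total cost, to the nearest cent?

$4.12

Check every corner: each single food scaled to meet both minima, and each pair solved so both constraints bind.
broccoli only: max(339/91, 213/67) = 3.725 servings → $4.28.
strawberries only: max(339/105, 213/27) = 7.889 servings → $8.68.
broccoli + strawberries with both tight: 2.886 servings and 0.7274 servings → $4.12.
So the least-cost plan costs $4.12.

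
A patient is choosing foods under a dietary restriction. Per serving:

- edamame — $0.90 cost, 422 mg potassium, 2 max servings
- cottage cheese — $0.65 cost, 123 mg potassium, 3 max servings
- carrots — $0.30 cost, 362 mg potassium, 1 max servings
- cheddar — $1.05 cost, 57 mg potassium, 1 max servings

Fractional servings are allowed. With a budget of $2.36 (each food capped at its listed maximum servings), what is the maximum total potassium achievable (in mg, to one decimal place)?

Potassium per dollar: carrots 1207, edamame 468.9, cottage cheese 189.2, cheddar 54.29.
Take 1 serving of carrots: spends $0.30, +362.0 mg potassium (running total 362.0 mg).
Take 2 servings of edamame: spends $1.80, +844.0 mg potassium (running total 1206.0 mg).
Take 0.4 servings of cottage cheese: spends $0.26, +49.2 mg potassium (running total 1255.2 mg).
Greedy by best ratio exhausts the cost allowance optimally: 1255.2 mg.

1255.2 mg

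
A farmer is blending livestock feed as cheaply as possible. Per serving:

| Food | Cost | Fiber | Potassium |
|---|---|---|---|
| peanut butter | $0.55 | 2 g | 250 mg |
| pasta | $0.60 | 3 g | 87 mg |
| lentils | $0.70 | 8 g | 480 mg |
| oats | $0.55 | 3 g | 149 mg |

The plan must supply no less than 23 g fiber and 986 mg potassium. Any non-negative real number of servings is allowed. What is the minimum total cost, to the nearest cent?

peanut butter only: max(23/2, 986/250) = 11.5 servings → $6.33.
pasta only: max(23/3, 986/87) = 11.33 servings → $6.80.
lentils only: max(23/8, 986/480) = 2.875 servings → $2.01.
oats only: max(23/3, 986/149) = 7.667 servings → $4.22.
peanut butter + pasta with both tight: 1.661 servings and 6.559 servings → $4.85.
peanut butter + lentils: the both-tight solution has a negative serving — not a feasible corner.
peanut butter + oats: the both-tight solution has a negative serving — not a feasible corner.
pasta + lentils with both tight: 4.237 servings and 1.286 servings → $3.44.
pasta + oats with both tight: 2.522 servings and 5.145 servings → $4.34.
lentils + oats with both targets exact would need a negative amount; discard.
The minimum over all feasible corners is $2.01.

$2.01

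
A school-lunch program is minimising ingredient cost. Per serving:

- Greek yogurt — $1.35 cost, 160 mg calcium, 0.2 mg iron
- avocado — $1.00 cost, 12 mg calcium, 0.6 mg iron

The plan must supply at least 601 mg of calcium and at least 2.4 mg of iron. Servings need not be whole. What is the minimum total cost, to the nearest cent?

$7.60

Two binding constraints pin down two serving amounts, so the optimal mix uses at most two foods. The candidates are each food alone (scaled to the tighter of calcium/iron) and each pair with both constraints tight.
Greek yogurt only: max(601/160, 2.4/0.2) = 12 servings → $16.20.
avocado only: max(601/12, 2.4/0.6) = 50.08 servings → $50.08.
Greek yogurt + avocado with both tight: 3.545 servings and 2.818 servings → $7.60.
So the least-cost plan costs $7.60.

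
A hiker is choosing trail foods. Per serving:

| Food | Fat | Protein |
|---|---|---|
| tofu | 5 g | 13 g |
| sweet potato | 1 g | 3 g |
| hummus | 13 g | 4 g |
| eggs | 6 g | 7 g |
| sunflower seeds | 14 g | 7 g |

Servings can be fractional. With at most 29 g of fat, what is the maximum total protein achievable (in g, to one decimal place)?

87.0 g

Protein per g fat: sweet potato 3, tofu 2.6, eggs 1.167, sunflower seeds 0.5, hummus 0.3077.
With no serving limits, spend the whole fat allowance on sweet potato: 29 g / 1 g × 3 g = 87.0 g.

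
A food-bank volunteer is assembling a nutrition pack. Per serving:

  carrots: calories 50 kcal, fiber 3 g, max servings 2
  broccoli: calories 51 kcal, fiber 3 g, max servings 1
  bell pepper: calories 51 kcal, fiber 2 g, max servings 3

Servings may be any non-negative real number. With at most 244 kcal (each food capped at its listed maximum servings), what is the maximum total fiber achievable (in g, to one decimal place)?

Fiber per kcal: carrots 0.06, broccoli 0.05882, bell pepper 0.03922.
Take 2 servings of carrots: uses 100 kcal, +6.0 g fiber (running total 6.0 g).
Take 1 serving of broccoli: uses 51 kcal, +3.0 g fiber (running total 9.0 g).
Take 1.824 servings of bell pepper: uses 93 kcal, +3.6 g fiber (running total 12.6 g).
Filling greedily by fiber-per-kcal is optimal for one linear limit, giving 12.6 g.

12.6 g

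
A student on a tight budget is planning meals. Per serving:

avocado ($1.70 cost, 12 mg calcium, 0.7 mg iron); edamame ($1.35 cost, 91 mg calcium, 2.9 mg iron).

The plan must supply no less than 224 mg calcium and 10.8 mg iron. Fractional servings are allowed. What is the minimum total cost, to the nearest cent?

$5.03

Two binding constraints pin down two serving amounts, so the optimal mix uses at most two foods. The candidates are each food alone (scaled to the tighter of calcium/iron) and each pair with both constraints tight.
avocado only: max(224/12, 10.8/0.7) = 18.67 servings → $31.73.
edamame only: max(224/91, 10.8/2.9) = 3.724 servings → $5.03.
avocado + edamame with both tight: 11.53 servings and 0.9412 servings → $20.87.
So the least-cost plan costs $5.03.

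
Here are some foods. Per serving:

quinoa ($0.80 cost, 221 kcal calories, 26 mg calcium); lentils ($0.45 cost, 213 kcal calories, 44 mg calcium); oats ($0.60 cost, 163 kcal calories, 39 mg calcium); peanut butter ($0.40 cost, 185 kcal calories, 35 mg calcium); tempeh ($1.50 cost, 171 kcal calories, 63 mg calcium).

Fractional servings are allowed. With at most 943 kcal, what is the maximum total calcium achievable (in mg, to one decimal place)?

347.4 mg

Calcium per kcal: tempeh 0.3684, oats 0.2393, lentils 0.2066, peanut butter 0.1892, quinoa 0.1176.
With no serving limits, spend the whole calories allowance on tempeh: 943 kcal / 171 kcal × 63 mg = 347.4 mg.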